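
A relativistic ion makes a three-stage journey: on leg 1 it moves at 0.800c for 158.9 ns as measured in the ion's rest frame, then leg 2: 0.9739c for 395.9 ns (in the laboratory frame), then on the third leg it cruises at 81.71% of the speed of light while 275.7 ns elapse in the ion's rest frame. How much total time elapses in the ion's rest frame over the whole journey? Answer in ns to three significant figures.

Leg 1: 158.9 ns is already measured in the ion's rest frame.
Leg 2: γ = 1/√(1 − 0.9739²) = 1/√0.05152 = 4.406; τ_2 = 395.9/4.406 = 89.86 ns.
Leg 3: 275.7 ns is already measured in the ion's rest frame.
Total: 158.9 + 89.86 + 275.7 ns.

τ = 524 ns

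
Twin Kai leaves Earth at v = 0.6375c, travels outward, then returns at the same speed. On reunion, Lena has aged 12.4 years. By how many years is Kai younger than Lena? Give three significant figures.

Δt − τ = 2.85 years

γ = 1/√(1 − 0.6375²) = 1/√0.5936 = 1.298
Kai's elapsed proper time: τ = 12.4/1.298 = 9.554 years.
Age gap = Δt − τ = 12.4 − 9.554 years.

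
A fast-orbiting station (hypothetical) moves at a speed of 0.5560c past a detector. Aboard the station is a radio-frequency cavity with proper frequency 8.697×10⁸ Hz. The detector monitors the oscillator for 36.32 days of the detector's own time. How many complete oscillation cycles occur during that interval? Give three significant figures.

N = 2.27×10¹⁵

γ = 1/√(1 − 0.5560²) = 1/√0.6909 = 1.203
During 36.32 days of lab time, the oscillator's proper time advances by τ = Δt/γ = 36.32/1.203 = 30.19 days = 2.608×10⁶ s.
N = f × τ = 8.697×10⁸ × 2.608×10⁶ = 2.268×10¹⁵.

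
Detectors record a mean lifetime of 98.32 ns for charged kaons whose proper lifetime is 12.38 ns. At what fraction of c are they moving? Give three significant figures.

β = 0.992

γ = Δt/τ₀ = 98.32/12.38 = 7.942
β = √(1 − 1/γ²) = √(1 − 0.01585) = √0.9841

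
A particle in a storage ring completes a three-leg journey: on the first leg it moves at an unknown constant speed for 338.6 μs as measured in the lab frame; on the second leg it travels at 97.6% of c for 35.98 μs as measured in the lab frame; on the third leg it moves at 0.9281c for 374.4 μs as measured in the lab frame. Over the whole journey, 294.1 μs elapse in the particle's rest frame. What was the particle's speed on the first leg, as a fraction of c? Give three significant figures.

β = 0.901

Leg 1: speed unknown; τ_1 = 338.6/γ_1.
Leg 2: β = 0.976; γ = 1/√(1 − 0.976²) = 1/√0.04742 = 4.592; τ_2 = 35.98/4.592 = 7.835 μs.
Leg 3: γ = 1/√(1 − 0.9281²) = 1/√0.1386 = 2.686; τ_3 = 374.4/2.686 = 139.4 μs.
Total proper time: τ_1 + 7.835 + 139.4 = 294.1, so τ_1 = 294.1 − 147.2 = 146.9 μs.
γ_1 = 338.6/146.9 = 2.306; β = √(1 − 1/γ²) = √0.8119.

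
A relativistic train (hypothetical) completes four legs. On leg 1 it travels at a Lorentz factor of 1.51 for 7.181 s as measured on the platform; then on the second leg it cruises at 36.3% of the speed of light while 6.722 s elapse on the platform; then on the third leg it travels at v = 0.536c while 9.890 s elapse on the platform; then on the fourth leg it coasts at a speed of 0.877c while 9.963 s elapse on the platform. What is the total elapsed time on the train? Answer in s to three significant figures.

τ = 24.2 s

Leg 1: γ = 1.51; τ_1 = 7.181/1.510 = 4.756 s.
Leg 2: β = 0.363; γ = 1/√(1 − 0.363²) = 1/√0.8682 = 1.073; τ_2 = 6.722/1.073 = 6.263 s.
Leg 3: γ = 1/√(1 − 0.536²) = 1/√0.7127 = 1.185; τ_3 = 9.890/1.185 = 8.349 s.
Leg 4: γ = 1/√(1 − 0.877²) = 1/√0.2309 = 2.081; τ_4 = 9.963/2.081 = 4.787 s.
Total: 4.756 + 6.263 + 8.349 + 4.787 s.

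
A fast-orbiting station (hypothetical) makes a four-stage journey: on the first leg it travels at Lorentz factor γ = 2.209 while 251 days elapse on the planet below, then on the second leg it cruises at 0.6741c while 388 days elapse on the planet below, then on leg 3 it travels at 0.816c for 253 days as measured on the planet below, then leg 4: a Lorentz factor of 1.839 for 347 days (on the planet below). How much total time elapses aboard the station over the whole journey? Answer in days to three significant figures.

τ = 735 days

Leg 1: γ = 2.209; τ_1 = 251/2.209 = 113.6 days.
Leg 2: γ = 1/√(1 − 0.6741²) = 1/√0.5456 = 1.354; τ_2 = 388/1.354 = 286.6 days.
Leg 3: γ = 1/√(1 − 0.816²) = 1/√0.3341 = 1.730; τ_3 = 253/1.730 = 146.2 days.
Leg 4: γ = 1.839; τ_4 = 347/1.839 = 188.7 days.
Total: 113.6 + 286.6 + 146.2 + 188.7 days.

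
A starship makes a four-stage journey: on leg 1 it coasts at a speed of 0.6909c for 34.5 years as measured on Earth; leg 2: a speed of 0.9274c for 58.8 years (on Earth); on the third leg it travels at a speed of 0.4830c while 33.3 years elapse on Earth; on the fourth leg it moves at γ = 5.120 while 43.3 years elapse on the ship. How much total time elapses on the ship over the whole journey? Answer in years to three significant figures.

Leg 1: γ = 1/√(1 − 0.6909²) = 1/√0.5227 = 1.383; τ_1 = 34.5/1.383 = 24.94 years.
Leg 2: γ = 1/√(1 − 0.9274²) = 1/√0.1399 = 2.673; τ_2 = 58.8/2.673 = 22.00 years.
Leg 3: γ = 1/√(1 − 0.4830²) = 1/√0.7667 = 1.142; τ_3 = 33.3/1.142 = 29.16 years.
Leg 4: 43.3 years is already measured on the ship.
Total: 24.94 + 22.00 + 29.16 + 43.30 years.

τ = 119 years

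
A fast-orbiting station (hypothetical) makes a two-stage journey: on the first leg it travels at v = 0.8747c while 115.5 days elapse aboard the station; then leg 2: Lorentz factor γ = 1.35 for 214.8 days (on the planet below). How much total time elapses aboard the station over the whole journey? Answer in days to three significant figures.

Leg 1: 115.5 days is already measured aboard the station.
Leg 2: γ = 1.35; τ_2 = 214.8/1.350 = 159.1 days.
Total: 115.5 + 159.1 days.

τ = 275 days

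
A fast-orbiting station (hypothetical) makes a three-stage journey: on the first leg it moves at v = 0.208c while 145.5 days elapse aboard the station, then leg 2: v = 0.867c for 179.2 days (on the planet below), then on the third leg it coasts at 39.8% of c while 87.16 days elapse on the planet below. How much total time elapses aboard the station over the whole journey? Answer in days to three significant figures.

τ = 315 days

Leg 1: 145.5 days is already measured aboard the station.
Leg 2: γ = 1/√(1 − 0.867²) = 1/√0.2483 = 2.007; τ_2 = 179.2/2.007 = 89.30 days.
Leg 3: β = 0.398; γ = 1/√(1 − 0.398²) = 1/√0.8416 = 1.090; τ_3 = 87.16/1.090 = 79.96 days.
Total: 145.5 + 89.30 + 79.96 days.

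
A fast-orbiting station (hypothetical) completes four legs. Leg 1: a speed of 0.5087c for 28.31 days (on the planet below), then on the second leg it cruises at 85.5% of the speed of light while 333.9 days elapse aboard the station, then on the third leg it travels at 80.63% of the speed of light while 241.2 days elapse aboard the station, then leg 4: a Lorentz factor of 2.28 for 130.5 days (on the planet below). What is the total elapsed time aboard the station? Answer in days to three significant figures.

Leg 1: γ = 1/√(1 − 0.5087²) = 1/√0.7412 = 1.162; τ_1 = 28.31/1.162 = 24.37 days.
Leg 2: 333.9 days is already measured aboard the station.
Leg 3: 241.2 days is already measured aboard the station.
Leg 4: γ = 2.28; τ_4 = 130.5/2.280 = 57.24 days.
Total: 24.37 + 333.9 + 241.2 + 57.24 days.

τ = 657 days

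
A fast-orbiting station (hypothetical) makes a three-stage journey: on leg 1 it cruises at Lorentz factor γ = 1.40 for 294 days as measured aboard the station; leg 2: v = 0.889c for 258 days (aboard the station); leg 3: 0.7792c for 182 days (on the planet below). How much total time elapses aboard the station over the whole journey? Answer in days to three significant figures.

τ = 666 days

Leg 1: 294 days is already measured aboard the station.
Leg 2: 258 days is already measured aboard the station.
Leg 3: γ = 1/√(1 − 0.7792²) = 1/√0.3928 = 1.595; τ_3 = 182/1.595 = 114.1 days.
Total: 294.0 + 258.0 + 114.1 days.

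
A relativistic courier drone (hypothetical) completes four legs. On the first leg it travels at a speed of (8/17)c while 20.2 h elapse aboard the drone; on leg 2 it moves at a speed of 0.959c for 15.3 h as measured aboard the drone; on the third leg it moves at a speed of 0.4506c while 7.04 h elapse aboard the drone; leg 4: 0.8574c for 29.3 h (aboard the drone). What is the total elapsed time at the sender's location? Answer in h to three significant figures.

Leg 1: γ = 1/√(1 − (8/17)²) = 17/15 ≈ 1.133; Δt_1 = 1.133 × 20.2 = 22.89 h.
Leg 2: γ = 1/√(1 − 0.959²) = 1/√0.08032 = 3.529; Δt_2 = 3.529 × 15.3 = 53.99 h.
Leg 3: γ = 1/√(1 − 0.4506²) = 1/√0.7970 = 1.120; Δt_3 = 1.120 × 7.04 = 7.886 h.
Leg 4: γ = 1/√(1 − 0.8574²) = 1/√0.2649 = 1.943; Δt_4 = 1.943 × 29.3 = 56.93 h.
Total: 22.89 + 53.99 + 7.886 + 56.93 h.

Δt = 142 h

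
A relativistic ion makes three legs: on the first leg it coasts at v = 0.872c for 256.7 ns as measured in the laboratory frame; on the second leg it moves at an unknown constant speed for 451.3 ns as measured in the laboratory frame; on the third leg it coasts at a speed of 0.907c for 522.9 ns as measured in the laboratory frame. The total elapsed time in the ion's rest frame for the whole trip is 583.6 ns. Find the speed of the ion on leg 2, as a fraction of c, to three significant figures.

Leg 1: γ = 1/√(1 − 0.872²) = 1/√0.2396 = 2.043; τ_1 = 256.7/2.043 = 125.7 ns.
Leg 2: speed unknown; τ_2 = 451.3/γ_2.
Leg 3: γ = 1/√(1 − 0.907²) = 1/√0.1774 = 2.375; τ_3 = 522.9/2.375 = 220.2 ns.
Total proper time: 125.7 + τ_2 + 220.2 = 583.6, so τ_2 = 583.6 − 345.9 = 237.7 ns.
γ_2 = 451.3/237.7 = 1.898; β = √(1 − 1/γ²) = √0.7225.

β = 0.850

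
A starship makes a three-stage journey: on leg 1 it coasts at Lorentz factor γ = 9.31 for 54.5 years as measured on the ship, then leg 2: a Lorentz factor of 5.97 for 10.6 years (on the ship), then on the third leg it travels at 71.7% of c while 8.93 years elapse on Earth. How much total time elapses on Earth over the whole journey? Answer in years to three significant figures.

Leg 1: γ = 9.31; Δt_1 = 9.310 × 54.5 = 507.4 years.
Leg 2: γ = 5.97; Δt_2 = 5.970 × 10.6 = 63.28 years.
Leg 3: 8.93 years is already measured on Earth.
Total: 507.4 + 63.28 + 8.930 years.

Δt = 580 years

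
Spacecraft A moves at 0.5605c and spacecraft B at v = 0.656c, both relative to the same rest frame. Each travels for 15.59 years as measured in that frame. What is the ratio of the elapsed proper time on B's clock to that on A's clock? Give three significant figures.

τ_B/τ_A = 0.911

A: γ = 1/√(1 − 0.5605²) = 1/√0.6858 = 1.208. B: γ = 1/√(1 − 0.656²) = 1/√0.5697 = 1.325.
τ_A/τ_B = γ_B/γ_A = 1.325/1.208 = 1.097, so τ_B/τ_A = 0.9114.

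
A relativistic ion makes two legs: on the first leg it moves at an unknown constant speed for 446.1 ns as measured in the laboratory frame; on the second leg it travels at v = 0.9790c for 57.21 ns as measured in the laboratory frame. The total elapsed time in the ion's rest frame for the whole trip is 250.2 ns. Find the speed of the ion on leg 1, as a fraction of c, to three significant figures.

Leg 1: speed unknown; τ_1 = 446.1/γ_1.
Leg 2: γ = 1/√(1 − 0.9790²) = 1/√0.04156 = 4.905; τ_2 = 57.21/4.905 = 11.66 ns.
Total proper time: τ_1 + 11.66 = 250.2, so τ_1 = 250.2 − 11.66 = 238.5 ns.
γ_1 = 446.1/238.5 = 1.870; β = √(1 − 1/γ²) = √0.7141.

β = 0.845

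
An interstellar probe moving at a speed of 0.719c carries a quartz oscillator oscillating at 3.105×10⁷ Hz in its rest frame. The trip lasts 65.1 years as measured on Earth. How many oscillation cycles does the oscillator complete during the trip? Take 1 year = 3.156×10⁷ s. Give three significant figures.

γ = 1/√(1 − 0.719²) = 1/√0.4830 = 1.439
The oscillator's own cycle count is N = f × τ where τ is the proper time aboard the probe. τ = Δt/γ = 65.1/1.439 = 45.25 years = 1.428×10⁹ s.
N = 3.105×10⁷ × 1.428×10⁹ = 4.434×10¹⁶.

N = 4.43×10¹⁶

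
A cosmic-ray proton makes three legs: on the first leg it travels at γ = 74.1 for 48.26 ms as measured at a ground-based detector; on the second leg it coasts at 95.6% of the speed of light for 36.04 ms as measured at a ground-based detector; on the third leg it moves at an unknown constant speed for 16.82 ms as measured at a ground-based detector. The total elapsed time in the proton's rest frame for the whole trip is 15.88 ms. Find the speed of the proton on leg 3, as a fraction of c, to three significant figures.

β = 0.961

Leg 1: γ = 74.1; τ_1 = 48.26/74.10 = 0.6513 ms.
Leg 2: β = 0.956; γ = 1/√(1 − 0.956²) = 1/√0.08606 = 3.409; τ_2 = 36.04/3.409 = 10.57 ms.
Leg 3: speed unknown; τ_3 = 16.82/γ_3.
Total proper time: 0.6513 + 10.57 + τ_3 = 15.88, so τ_3 = 15.88 − 11.22 = 4.656 ms.
γ_3 = 16.82/4.656 = 3.613; β = √(1 − 1/γ²) = √0.9234.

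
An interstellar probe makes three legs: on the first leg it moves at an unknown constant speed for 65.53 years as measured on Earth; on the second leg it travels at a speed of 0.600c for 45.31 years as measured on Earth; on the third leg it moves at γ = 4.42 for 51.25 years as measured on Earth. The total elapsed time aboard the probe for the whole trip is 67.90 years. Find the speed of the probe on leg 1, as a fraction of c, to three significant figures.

Leg 1: speed unknown; τ_1 = 65.53/γ_1.
Leg 2: γ = 1/√(1 − 0.600²) = 1/√0.6400 = 1.250; τ_2 = 45.31/1.250 = 36.25 years.
Leg 3: γ = 4.42; τ_3 = 51.25/4.420 = 11.60 years.
Total proper time: τ_1 + 36.25 + 11.60 = 67.90, so τ_1 = 67.90 − 47.84 = 20.06 years.
γ_1 = 65.53/20.06 = 3.267; β = √(1 − 1/γ²) = √0.9063.

β = 0.952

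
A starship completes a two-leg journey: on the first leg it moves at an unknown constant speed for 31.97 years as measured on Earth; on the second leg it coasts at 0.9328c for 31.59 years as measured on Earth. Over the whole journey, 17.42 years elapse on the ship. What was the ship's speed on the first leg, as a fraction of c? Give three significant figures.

β = 0.982

Leg 1: speed unknown; τ_1 = 31.97/γ_1.
Leg 2: γ = 1/√(1 − 0.9328²) = 1/√0.1299 = 2.775; τ_2 = 31.59/2.775 = 11.38 years.
Total proper time: τ_1 + 11.38 = 17.42, so τ_1 = 17.42 − 11.38 = 6.035 years.
γ_1 = 31.97/6.035 = 5.297; β = √(1 − 1/γ²) = √0.9644.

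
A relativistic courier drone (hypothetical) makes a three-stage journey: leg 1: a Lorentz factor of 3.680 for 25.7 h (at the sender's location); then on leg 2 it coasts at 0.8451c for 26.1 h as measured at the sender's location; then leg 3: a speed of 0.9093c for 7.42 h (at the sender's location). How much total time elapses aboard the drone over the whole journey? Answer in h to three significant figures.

τ = 24.0 h

Leg 1: γ = 3.680; τ_1 = 25.7/3.680 = 6.984 h.
Leg 2: γ = 1/√(1 − 0.8451²) = 1/√0.2858 = 1.871; τ_2 = 26.1/1.871 = 13.95 h.
Leg 3: γ = 1/√(1 − 0.9093²) = 1/√0.1732 = 2.403; τ_3 = 7.42/2.403 = 3.088 h.
Total: 6.984 + 13.95 + 3.088 h.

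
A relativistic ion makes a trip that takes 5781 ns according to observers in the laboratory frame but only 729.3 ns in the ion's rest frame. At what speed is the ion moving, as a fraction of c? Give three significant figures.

The proper time is measured in the ion's rest frame (both events occur at the ion's location); Δt is measured in the laboratory frame. γ = Δt/τ = 5781/729.3 = 7.927.
β = √(1 − 1/γ²) = √(1 − 0.01591) = √0.9841

v = 0.992c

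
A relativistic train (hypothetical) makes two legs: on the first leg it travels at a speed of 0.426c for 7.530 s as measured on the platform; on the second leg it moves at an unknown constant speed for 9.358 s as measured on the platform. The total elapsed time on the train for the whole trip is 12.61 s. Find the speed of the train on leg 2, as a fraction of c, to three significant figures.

β = 0.785

Leg 1: γ = 1/√(1 − 0.426²) = 1/√0.8185 = 1.105; τ_1 = 7.530/1.105 = 6.813 s.
Leg 2: speed unknown; τ_2 = 9.358/γ_2.
Total proper time: 6.813 + τ_2 = 12.61, so τ_2 = 12.61 − 6.813 = 5.797 s.
γ_2 = 9.358/5.797 = 1.614; β = √(1 − 1/γ²) = √0.6162.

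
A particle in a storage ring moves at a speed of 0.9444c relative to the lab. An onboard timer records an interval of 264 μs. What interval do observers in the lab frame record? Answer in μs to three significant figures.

Δt = 803 μs

γ = 1/√(1 − 0.9444²) = 1/√0.1081 = 3.041
The interval measured in the particle's rest frame is the proper time (both events occur at the same place in that frame); the lab-frame interval is Δt = γτ = 3.041 × 264 μs.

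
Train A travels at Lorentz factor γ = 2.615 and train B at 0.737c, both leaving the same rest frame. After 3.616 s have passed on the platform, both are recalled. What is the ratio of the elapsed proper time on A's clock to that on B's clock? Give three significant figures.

A: γ = 2.615. B: γ = 1/√(1 − 0.737²) = 1/√0.4568 = 1.480.
τ_A/τ_B = γ_B/γ_A = 1.480/2.615 = 0.5658, so τ_A/τ_B = 0.5658.

τ_A/τ_B = 0.566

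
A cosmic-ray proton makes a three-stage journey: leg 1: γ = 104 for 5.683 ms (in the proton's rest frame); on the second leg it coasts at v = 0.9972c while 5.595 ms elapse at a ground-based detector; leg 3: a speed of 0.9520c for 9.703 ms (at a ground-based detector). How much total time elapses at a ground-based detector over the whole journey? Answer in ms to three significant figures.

Δt = 606 ms

Leg 1: γ = 104; Δt_1 = 104.0 × 5.683 = 591.0 ms.
Leg 2: 5.595 ms is already measured at a ground-based detector.
Leg 3: 9.703 ms is already measured at a ground-based detector.
Total: 591.0 + 5.595 + 9.703 ms.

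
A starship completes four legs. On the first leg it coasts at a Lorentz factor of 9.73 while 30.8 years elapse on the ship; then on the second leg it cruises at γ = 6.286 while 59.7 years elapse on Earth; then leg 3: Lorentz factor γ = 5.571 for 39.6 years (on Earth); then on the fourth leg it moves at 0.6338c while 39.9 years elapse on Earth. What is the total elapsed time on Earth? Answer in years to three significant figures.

Δt = 439 years

Leg 1: γ = 9.73; Δt_1 = 9.730 × 30.8 = 299.7 years.
Leg 2: 59.7 years is already measured on Earth.
Leg 3: 39.6 years is already measured on Earth.
Leg 4: 39.9 years is already measured on Earth.
Total: 299.7 + 59.70 + 39.60 + 39.90 years.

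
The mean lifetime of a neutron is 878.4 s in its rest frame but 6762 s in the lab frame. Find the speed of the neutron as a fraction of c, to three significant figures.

γ = Δt/τ₀ = 6762/878.4 = 7.698
β = √(1 − 1/γ²) = √(1 − 0.01687) = √0.9831

β = 0.992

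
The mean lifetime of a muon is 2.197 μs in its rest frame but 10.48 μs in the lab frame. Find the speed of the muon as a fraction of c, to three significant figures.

γ = Δt/τ₀ = 10.48/2.197 = 4.770
β = √(1 − 1/γ²) = √(1 − 0.04395) = √0.9561

v = 0.978c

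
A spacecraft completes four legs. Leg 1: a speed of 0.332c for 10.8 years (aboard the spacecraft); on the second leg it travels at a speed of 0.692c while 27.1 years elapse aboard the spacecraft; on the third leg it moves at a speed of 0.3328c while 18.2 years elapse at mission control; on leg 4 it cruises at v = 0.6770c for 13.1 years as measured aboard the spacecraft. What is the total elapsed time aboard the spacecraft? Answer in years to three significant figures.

Leg 1: 10.8 years is already measured aboard the spacecraft.
Leg 2: 27.1 years is already measured aboard the spacecraft.
Leg 3: γ = 1/√(1 − 0.3328²) = 1/√0.8892 = 1.060; τ_3 = 18.2/1.060 = 17.16 years.
Leg 4: 13.1 years is already measured aboard the spacecraft.
Total: 10.80 + 27.10 + 17.16 + 13.10 years.

τ = 68.2 years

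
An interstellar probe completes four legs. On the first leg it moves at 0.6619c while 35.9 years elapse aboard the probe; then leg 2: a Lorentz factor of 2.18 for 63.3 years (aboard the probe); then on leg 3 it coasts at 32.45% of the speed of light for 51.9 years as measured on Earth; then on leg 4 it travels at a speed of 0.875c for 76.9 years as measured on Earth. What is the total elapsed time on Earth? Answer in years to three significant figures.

Δt = 315 years

Leg 1: γ = 1/√(1 − 0.6619²) = 1/√0.5619 = 1.334; Δt_1 = 1.334 × 35.9 = 47.89 years.
Leg 2: γ = 2.18; Δt_2 = 2.180 × 63.3 = 138.0 years.
Leg 3: 51.9 years is already measured on Earth.
Leg 4: 76.9 years is already measured on Earth.
Total: 47.89 + 138.0 + 51.90 + 76.90 years.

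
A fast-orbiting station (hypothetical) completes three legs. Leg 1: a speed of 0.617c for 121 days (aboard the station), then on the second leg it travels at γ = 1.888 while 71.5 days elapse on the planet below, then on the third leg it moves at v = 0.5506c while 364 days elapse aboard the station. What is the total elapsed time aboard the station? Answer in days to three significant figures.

τ = 523 days

Leg 1: 121 days is already measured aboard the station.
Leg 2: γ = 1.888; τ_2 = 71.5/1.888 = 37.87 days.
Leg 3: 364 days is already measured aboard the station.
Total: 121.0 + 37.87 + 364.0 days.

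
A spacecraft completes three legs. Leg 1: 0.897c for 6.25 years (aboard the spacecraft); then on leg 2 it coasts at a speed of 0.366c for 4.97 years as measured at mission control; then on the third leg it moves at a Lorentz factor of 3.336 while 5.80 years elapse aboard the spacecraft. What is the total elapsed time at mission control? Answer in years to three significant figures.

Δt = 38.5 years

Leg 1: γ = 1/√(1 − 0.897²) = 1/√0.1954 = 2.262; Δt_1 = 2.262 × 6.25 = 14.14 years.
Leg 2: 4.97 years is already measured at mission control.
Leg 3: γ = 3.336; Δt_3 = 3.336 × 5.80 = 19.35 years.
Total: 14.14 + 4.970 + 19.35 years.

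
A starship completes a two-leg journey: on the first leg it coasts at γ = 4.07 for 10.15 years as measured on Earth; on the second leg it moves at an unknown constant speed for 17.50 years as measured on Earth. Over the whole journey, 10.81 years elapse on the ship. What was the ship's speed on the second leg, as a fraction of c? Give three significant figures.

Leg 1: γ = 4.07; τ_1 = 10.15/4.070 = 2.494 years.
Leg 2: speed unknown; τ_2 = 17.50/γ_2.
Total proper time: 2.494 + τ_2 = 10.81, so τ_2 = 10.81 − 2.494 = 8.316 years.
γ_2 = 17.50/8.316 = 2.104; β = √(1 − 1/γ²) = √0.7742.

β = 0.880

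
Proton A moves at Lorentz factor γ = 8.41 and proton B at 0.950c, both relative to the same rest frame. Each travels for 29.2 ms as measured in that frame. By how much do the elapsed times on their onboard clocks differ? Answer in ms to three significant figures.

|τ_A − τ_B| = 5.65 ms

A: γ = 8.41; τ_A = 29.2/8.410 = 3.472 ms.
B: γ = 1/√(1 − 0.950²) = 1/√0.09750 = 3.203; τ_B = 29.2/3.203 = 9.118 ms.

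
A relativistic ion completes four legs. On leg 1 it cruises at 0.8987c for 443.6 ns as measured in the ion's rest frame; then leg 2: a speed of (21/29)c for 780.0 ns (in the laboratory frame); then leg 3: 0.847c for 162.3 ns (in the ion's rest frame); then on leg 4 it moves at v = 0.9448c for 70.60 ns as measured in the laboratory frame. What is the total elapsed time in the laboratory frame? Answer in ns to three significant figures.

Leg 1: γ = 1/√(1 − 0.8987²) = 1/√0.1923 = 2.280; Δt_1 = 2.280 × 443.6 = 1011 ns.
Leg 2: 780.0 ns is already measured in the laboratory frame.
Leg 3: γ = 1/√(1 − 0.847²) = 1/√0.2826 = 1.881; Δt_3 = 1.881 × 162.3 = 305.3 ns.
Leg 4: 70.60 ns is already measured in the laboratory frame.
Total: 1011 + 780.0 + 305.3 + 70.60 ns.

Δt = 2170 ns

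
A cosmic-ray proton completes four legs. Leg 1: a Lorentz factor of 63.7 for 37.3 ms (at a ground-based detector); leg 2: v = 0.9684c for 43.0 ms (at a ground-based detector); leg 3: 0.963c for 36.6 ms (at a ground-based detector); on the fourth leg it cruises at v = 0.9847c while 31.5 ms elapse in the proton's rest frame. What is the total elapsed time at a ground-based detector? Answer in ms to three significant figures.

Δt = 298 ms

Leg 1: 37.3 ms is already measured at a ground-based detector.
Leg 2: 43.0 ms is already measured at a ground-based detector.
Leg 3: 36.6 ms is already measured at a ground-based detector.
Leg 4: γ = 1/√(1 − 0.9847²) = 1/√0.03037 = 5.739; Δt_4 = 5.739 × 31.5 = 180.8 ms.
Total: 37.30 + 43.00 + 36.60 + 180.8 ms.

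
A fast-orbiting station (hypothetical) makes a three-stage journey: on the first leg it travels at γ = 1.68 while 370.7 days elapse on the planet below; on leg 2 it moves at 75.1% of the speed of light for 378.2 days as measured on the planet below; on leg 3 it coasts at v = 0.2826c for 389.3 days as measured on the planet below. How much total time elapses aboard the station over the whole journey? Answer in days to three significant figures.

Leg 1: γ = 1.68; τ_1 = 370.7/1.680 = 220.7 days.
Leg 2: β = 0.751; γ = 1/√(1 − 0.751²) = 1/√0.4360 = 1.514; τ_2 = 378.2/1.514 = 249.7 days.
Leg 3: γ = 1/√(1 − 0.2826²) = 1/√0.9201 = 1.042; τ_3 = 389.3/1.042 = 373.4 days.
Total: 220.7 + 249.7 + 373.4 days.

τ = 844 days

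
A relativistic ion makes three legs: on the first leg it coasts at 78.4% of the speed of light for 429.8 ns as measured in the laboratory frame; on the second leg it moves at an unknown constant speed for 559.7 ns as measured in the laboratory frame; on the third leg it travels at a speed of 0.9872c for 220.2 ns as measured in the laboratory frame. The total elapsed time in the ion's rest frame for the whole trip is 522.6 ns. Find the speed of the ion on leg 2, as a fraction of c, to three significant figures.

Leg 1: β = 0.784; γ = 1/√(1 − 0.784²) = 1/√0.3853 = 1.611; τ_1 = 429.8/1.611 = 266.8 ns.
Leg 2: speed unknown; τ_2 = 559.7/γ_2.
Leg 3: γ = 1/√(1 − 0.9872²) = 1/√0.02544 = 6.270; τ_3 = 220.2/6.270 = 35.12 ns.
Total proper time: 266.8 + τ_2 + 35.12 = 522.6, so τ_2 = 522.6 − 301.9 = 220.7 ns.
γ_2 = 559.7/220.7 = 2.536; β = √(1 − 1/γ²) = √0.8445.

β = 0.919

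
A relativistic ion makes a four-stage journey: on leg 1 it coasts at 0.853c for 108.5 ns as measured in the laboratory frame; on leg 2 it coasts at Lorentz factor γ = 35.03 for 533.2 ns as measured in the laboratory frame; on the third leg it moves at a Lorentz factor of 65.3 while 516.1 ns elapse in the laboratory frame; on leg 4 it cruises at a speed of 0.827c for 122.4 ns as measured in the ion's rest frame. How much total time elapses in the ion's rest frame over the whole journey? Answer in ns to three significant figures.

τ = 202 ns

Leg 1: γ = 1/√(1 − 0.853²) = 1/√0.2724 = 1.916; τ_1 = 108.5/1.916 = 56.63 ns.
Leg 2: γ = 35.03; τ_2 = 533.2/35.03 = 15.22 ns.
Leg 3: γ = 65.3; τ_3 = 516.1/65.30 = 7.904 ns.
Leg 4: 122.4 ns is already measured in the ion's rest frame.
Total: 56.63 + 15.22 + 7.904 + 122.4 ns.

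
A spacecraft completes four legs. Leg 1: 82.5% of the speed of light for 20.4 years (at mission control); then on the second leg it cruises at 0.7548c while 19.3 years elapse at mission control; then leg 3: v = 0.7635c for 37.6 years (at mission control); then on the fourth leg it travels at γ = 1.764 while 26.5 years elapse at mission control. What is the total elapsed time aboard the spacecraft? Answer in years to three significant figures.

τ = 63.5 years

Leg 1: β = 0.825; γ = 1/√(1 − 0.825²) = 1/√0.3194 = 1.769; τ_1 = 20.4/1.769 = 11.53 years.
Leg 2: γ = 1/√(1 − 0.7548²) = 1/√0.4303 = 1.524; τ_2 = 19.3/1.524 = 12.66 years.
Leg 3: γ = 1/√(1 − 0.7635²) = 1/√0.4171 = 1.548; τ_3 = 37.6/1.548 = 24.28 years.
Leg 4: γ = 1.764; τ_4 = 26.5/1.764 = 15.02 years.
Total: 11.53 + 12.66 + 24.28 + 15.02 years.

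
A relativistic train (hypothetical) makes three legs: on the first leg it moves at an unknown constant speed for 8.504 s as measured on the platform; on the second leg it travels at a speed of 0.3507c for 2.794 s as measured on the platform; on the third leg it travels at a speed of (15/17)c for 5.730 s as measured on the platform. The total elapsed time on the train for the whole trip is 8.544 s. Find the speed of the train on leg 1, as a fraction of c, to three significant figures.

β = 0.925

Leg 1: speed unknown; τ_1 = 8.504/γ_1.
Leg 2: γ = 1/√(1 − 0.3507²) = 1/√0.8770 = 1.068; τ_2 = 2.794/1.068 = 2.617 s.
Leg 3: γ = 1/√(1 − (15/17)²) = 17/8 = 2.125; τ_3 = 5.730/2.125 = 2.696 s.
Total proper time: τ_1 + 2.617 + 2.696 = 8.544, so τ_1 = 8.544 − 5.313 = 3.231 s.
γ_1 = 8.504/3.231 = 2.632; β = √(1 − 1/γ²) = √0.8556.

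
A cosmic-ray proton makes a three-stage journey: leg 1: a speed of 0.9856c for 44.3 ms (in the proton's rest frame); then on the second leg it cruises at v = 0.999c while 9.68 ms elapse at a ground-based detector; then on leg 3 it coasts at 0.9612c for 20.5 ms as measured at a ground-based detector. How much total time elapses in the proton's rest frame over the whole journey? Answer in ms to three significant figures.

Leg 1: 44.3 ms is already measured in the proton's rest frame.
Leg 2: γ = 1/√(1 − 0.999²) = 1/√0.001999 = 22.37; τ_2 = 9.68/22.37 = 0.4328 ms.
Leg 3: γ = 1/√(1 − 0.9612²) = 1/√0.07609 = 3.625; τ_3 = 20.5/3.625 = 5.655 ms.
Total: 44.30 + 0.4328 + 5.655 ms.

τ = 50.4 ms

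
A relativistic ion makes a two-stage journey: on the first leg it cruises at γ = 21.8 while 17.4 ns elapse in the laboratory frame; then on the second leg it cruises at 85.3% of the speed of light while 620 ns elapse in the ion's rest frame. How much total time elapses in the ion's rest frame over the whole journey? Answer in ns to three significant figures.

τ = 621 ns

Leg 1: γ = 21.8; τ_1 = 17.4/21.80 = 0.7982 ns.
Leg 2: 620 ns is already measured in the ion's rest frame.
Total: 0.7982 + 620.0 ns.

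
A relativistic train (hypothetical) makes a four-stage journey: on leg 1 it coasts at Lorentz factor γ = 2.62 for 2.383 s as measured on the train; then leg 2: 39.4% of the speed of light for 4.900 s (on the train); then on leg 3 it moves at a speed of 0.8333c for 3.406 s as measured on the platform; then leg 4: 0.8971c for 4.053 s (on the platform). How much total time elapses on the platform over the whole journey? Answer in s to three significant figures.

Δt = 19.0 s

Leg 1: γ = 2.62; Δt_1 = 2.620 × 2.383 = 6.243 s.
Leg 2: β = 0.394; γ = 1/√(1 − 0.394²) = 1/√0.8448 = 1.088; Δt_2 = 1.088 × 4.900 = 5.331 s.
Leg 3: 3.406 s is already measured on the platform.
Leg 4: 4.053 s is already measured on the platform.
Total: 6.243 + 5.331 + 3.406 + 4.053 s.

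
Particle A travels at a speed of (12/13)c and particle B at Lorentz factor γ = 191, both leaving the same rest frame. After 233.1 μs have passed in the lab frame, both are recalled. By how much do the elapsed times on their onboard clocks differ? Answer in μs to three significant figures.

|τ_A − τ_B| = 88.4 μs

A: γ = 1/√(1 − (12/13)²) = 13/5 = 2.600; τ_A = 233.1/2.600 = 89.65 μs.
B: γ = 191; τ_B = 233.1/191.0 = 1.220 μs.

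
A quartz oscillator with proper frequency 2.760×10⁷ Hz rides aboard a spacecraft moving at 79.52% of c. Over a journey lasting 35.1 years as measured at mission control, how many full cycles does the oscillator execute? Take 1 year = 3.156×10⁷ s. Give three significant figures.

β = 0.7952; γ = 1/√(1 − 0.7952²) = 1/√0.3677 = 1.649
The oscillator's own cycle count is N = f × τ where τ is the proper time aboard the spacecraft. τ = Δt/γ = 35.1/1.649 = 21.28 years = 6.717×10⁸ s.
N = 2.760×10⁷ × 6.717×10⁸ = 1.854×10¹⁶.

N = 1.85×10¹⁶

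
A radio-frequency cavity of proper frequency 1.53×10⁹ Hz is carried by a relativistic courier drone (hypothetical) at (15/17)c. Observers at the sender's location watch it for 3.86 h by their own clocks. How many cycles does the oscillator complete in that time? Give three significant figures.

N = 1.00×10¹³

γ = 1/√(1 − (15/17)²) = 17/8 = 2.125
During 3.86 h of lab time, the oscillator's proper time advances by τ = Δt/γ = 3.86/2.125 = 1.816 h = 6.539×10³ s.
N = f × τ = 1.53×10⁹ × 6.539×10³ = 1.001×10¹³.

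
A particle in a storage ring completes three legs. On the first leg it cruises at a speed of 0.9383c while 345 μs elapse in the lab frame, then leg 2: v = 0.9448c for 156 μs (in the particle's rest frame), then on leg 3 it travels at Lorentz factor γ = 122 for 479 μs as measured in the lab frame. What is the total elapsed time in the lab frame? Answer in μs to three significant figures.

Δt = 1300 μs

Leg 1: 345 μs is already measured in the lab frame.
Leg 2: γ = 1/√(1 − 0.9448²) = 1/√0.1074 = 3.052; Δt_2 = 3.052 × 156 = 476.1 μs.
Leg 3: 479 μs is already measured in the lab frame.
Total: 345.0 + 476.1 + 479.0 μs.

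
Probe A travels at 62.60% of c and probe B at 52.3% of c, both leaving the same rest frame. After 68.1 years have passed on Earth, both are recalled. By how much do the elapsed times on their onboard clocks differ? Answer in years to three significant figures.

A: β = 0.6260; γ = 1/√(1 − 0.6260²) = 1/√0.6081 = 1.282; τ_A = 68.1/1.282 = 53.11 years.
B: β = 0.523; γ = 1/√(1 − 0.523²) = 1/√0.7265 = 1.173; τ_B = 68.1/1.173 = 58.04 years.

|τ_A − τ_B| = 4.94 years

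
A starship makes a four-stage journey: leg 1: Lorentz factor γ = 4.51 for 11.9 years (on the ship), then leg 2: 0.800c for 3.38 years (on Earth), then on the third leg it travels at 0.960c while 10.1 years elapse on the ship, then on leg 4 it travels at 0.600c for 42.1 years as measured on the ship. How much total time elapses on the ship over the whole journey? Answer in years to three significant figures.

τ = 66.1 years

Leg 1: 11.9 years is already measured on the ship.
Leg 2: γ = 1/√(1 − 0.800²) = 5/3 ≈ 1.667; τ_2 = 3.38/1.667 = 2.028 years.
Leg 3: 10.1 years is already measured on the ship.
Leg 4: 42.1 years is already measured on the ship.
Total: 11.90 + 2.028 + 10.10 + 42.10 years.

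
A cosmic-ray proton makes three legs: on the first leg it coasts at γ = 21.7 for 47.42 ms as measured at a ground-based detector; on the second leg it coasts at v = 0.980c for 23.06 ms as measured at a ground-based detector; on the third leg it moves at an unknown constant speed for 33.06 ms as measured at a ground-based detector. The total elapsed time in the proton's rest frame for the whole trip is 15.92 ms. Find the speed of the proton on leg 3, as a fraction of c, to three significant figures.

β = 0.961

Leg 1: γ = 21.7; τ_1 = 47.42/21.70 = 2.185 ms.
Leg 2: γ = 1/√(1 − 0.980²) = 1/√0.03960 = 5.025; τ_2 = 23.06/5.025 = 4.589 ms.
Leg 3: speed unknown; τ_3 = 33.06/γ_3.
Total proper time: 2.185 + 4.589 + τ_3 = 15.92, so τ_3 = 15.92 − 6.774 = 9.146 ms.
γ_3 = 33.06/9.146 = 3.615; β = √(1 − 1/γ²) = √0.9235.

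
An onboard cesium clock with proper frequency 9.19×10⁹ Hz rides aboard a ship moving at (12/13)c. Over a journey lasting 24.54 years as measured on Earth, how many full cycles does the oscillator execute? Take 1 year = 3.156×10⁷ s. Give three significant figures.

N = 2.74×10¹⁸

γ = 1/√(1 − (12/13)²) = 13/5 = 2.600
The oscillator's own cycle count is N = f × τ where τ is the proper time on the ship. τ = Δt/γ = 24.54/2.600 = 9.438 years = 2.979×10⁸ s.
N = 9.19×10⁹ × 2.979×10⁸ = 2.737×10¹⁸.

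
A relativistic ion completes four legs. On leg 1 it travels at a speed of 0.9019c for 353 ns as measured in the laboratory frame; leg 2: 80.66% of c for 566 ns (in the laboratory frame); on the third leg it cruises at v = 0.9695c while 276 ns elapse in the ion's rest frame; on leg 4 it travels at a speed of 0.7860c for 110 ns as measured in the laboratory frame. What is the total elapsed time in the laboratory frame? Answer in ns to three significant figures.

Leg 1: 353 ns is already measured in the laboratory frame.
Leg 2: 566 ns is already measured in the laboratory frame.
Leg 3: γ = 1/√(1 − 0.9695²) = 1/√0.06007 = 4.080; Δt_3 = 4.080 × 276 = 1126 ns.
Leg 4: 110 ns is already measured in the laboratory frame.
Total: 353.0 + 566.0 + 1126 + 110.0 ns.

Δt = 2160 ns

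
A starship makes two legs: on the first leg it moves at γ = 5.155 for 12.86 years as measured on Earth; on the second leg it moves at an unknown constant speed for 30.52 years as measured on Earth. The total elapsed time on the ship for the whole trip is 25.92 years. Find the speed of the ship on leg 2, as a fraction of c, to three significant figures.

Leg 1: γ = 5.155; τ_1 = 12.86/5.155 = 2.495 years.
Leg 2: speed unknown; τ_2 = 30.52/γ_2.
Total proper time: 2.495 + τ_2 = 25.92, so τ_2 = 25.92 − 2.495 = 23.43 years.
γ_2 = 30.52/23.43 = 1.303; β = √(1 − 1/γ²) = √0.4109.

β = 0.641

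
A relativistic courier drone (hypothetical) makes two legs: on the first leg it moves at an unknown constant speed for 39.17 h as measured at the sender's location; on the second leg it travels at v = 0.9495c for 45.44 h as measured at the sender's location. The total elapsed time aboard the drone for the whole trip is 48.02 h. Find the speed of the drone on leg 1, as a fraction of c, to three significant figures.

β = 0.507

Leg 1: speed unknown; τ_1 = 39.17/γ_1.
Leg 2: γ = 1/√(1 − 0.9495²) = 1/√0.09845 = 3.187; τ_2 = 45.44/3.187 = 14.26 h.
Total proper time: τ_1 + 14.26 = 48.02, so τ_1 = 48.02 − 14.26 = 33.76 h.
γ_1 = 39.17/33.76 = 1.160; β = √(1 − 1/γ²) = √0.2570.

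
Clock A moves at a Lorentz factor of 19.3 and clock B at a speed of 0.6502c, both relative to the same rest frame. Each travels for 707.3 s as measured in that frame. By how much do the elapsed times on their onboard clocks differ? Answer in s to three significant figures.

A: γ = 19.3; τ_A = 707.3/19.30 = 36.65 s.
B: γ = 1/√(1 − 0.6502²) = 1/√0.5772 = 1.316; τ_B = 707.3/1.316 = 537.4 s.

|τ_A − τ_B| = 501 s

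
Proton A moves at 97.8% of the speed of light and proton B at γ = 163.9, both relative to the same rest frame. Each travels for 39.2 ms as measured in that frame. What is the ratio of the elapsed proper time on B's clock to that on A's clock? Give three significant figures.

τ_B/τ_A = 0.0292

A: β = 0.978; γ = 1/√(1 − 0.978²) = 1/√0.04352 = 4.794. B: γ = 163.9.
τ_A/τ_B = γ_B/γ_A = 163.9/4.794 = 34.19, so τ_B/τ_A = 0.02925.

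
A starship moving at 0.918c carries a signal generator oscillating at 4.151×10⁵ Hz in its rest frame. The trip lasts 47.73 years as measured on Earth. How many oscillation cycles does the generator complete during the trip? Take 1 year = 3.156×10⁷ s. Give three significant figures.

γ = 1/√(1 − 0.918²) = 1/√0.1573 = 2.522
The oscillator's own cycle count is N = f × τ where τ is the proper time on the ship. τ = Δt/γ = 47.73/2.522 = 18.93 years = 5.974×10⁸ s.
N = 4.151×10⁵ × 5.974×10⁸ = 2.480×10¹⁴.

N = 2.48×10¹⁴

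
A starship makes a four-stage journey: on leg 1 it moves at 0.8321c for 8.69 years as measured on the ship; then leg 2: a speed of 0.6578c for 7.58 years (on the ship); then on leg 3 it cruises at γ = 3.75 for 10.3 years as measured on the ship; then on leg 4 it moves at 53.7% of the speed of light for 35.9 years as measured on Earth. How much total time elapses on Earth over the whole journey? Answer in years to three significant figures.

Δt = 100 years

Leg 1: γ = 1/√(1 − 0.8321²) = 1/√0.3076 = 1.803; Δt_1 = 1.803 × 8.69 = 15.67 years.
Leg 2: γ = 1/√(1 − 0.6578²) = 1/√0.5673 = 1.328; Δt_2 = 1.328 × 7.58 = 10.06 years.
Leg 3: γ = 3.75; Δt_3 = 3.750 × 10.3 = 38.62 years.
Leg 4: 35.9 years is already measured on Earth.
Total: 15.67 + 10.06 + 38.62 + 35.90 years.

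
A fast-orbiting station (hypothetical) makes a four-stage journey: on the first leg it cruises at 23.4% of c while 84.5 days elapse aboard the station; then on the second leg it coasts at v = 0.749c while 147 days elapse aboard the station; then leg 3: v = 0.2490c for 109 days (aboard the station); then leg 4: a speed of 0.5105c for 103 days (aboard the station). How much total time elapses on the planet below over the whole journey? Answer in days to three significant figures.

Δt = 541 days

Leg 1: β = 0.234; γ = 1/√(1 − 0.234²) = 1/√0.9452 = 1.029; Δt_1 = 1.029 × 84.5 = 86.91 days.
Leg 2: γ = 1/√(1 − 0.749²) = 1/√0.4390 = 1.509; Δt_2 = 1.509 × 147 = 221.9 days.
Leg 3: γ = 1/√(1 − 0.2490²) = 1/√0.9380 = 1.033; Δt_3 = 1.033 × 109 = 112.5 days.
Leg 4: γ = 1/√(1 − 0.5105²) = 1/√0.7394 = 1.163; Δt_4 = 1.163 × 103 = 119.8 days.
Total: 86.91 + 221.9 + 112.5 + 119.8 days.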